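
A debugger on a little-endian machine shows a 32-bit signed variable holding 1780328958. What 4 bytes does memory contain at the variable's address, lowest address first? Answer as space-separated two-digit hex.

1780328958 in hexadecimal, padded to 32 bits, is 0x6A1DA9FE.
Split into bytes (most-significant first): 6A 1D A9 FE.
Little-endian: lowest address holds the least-significant byte.
So at ascending addresses the bytes are FE A9 1D 6A.

FE A9 1D 6A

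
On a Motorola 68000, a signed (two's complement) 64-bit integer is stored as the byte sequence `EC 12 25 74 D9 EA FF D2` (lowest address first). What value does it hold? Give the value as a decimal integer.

Big-endian: lowest address holds the most-significant byte.
The bytes are already most-significant first: 0xEC122574D9EAFFD2.
Top bit is set, so as a signed 64-bit value this is 0xEC122574D9EAFFD2 − 2^64 = -1436044147375276078.

-1436044147375276078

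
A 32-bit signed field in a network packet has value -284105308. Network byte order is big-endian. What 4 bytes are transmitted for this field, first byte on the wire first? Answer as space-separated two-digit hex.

Two's complement of -284105308 in 32 bits: 284105308 = 0x10EF1A5C; invert → 0xEF10E5A3; add 1 → 0xEF10E5A4.
Split into bytes (most-significant first): EF 10 E5 A4.
Big-endian: lowest address holds the most-significant byte.
So the memory order matches the most-significant-first order: EF 10 E5 A4.

EF 10 E5 A4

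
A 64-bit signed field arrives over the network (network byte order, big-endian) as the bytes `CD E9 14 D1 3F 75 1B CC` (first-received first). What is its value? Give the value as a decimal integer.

-3609330737415382068

Big-endian stores the most-significant byte at the lowest address.
The bytes are already most-significant first: 0xCDE914D13F751BCC.
Top bit is set, so as a signed 64-bit value this is 0xCDE914D13F751BCC − 2^64 = -3609330737415382068.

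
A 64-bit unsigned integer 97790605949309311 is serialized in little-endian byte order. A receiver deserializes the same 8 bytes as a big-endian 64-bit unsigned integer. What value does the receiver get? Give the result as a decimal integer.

97790605949309311 in 64-bit hexadecimal is 0x015B6C09B9FA917F.
Stored little-endian, the bytes at ascending addresses are 7F 91 FA B9 09 6C 5B 01.
Read back as big-endian, the last byte is least significant, giving 0x7F91FAB9096C5B01.
0x7F91FAB9096C5B01 = 9192403987073882881.

9192403987073882881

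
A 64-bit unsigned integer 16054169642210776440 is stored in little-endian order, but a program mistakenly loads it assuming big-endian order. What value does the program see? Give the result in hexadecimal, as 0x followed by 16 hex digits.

16054169642210776440 in 64-bit hexadecimal is 0xDECBDE3B1FD55578.
Stored little-endian, the bytes at ascending addresses are 78 55 D5 1F 3B DE CB DE.
Read back as big-endian, the last byte is least significant, giving 0x7855D51F3BDECBDE.

0x7855D51F3BDECBDE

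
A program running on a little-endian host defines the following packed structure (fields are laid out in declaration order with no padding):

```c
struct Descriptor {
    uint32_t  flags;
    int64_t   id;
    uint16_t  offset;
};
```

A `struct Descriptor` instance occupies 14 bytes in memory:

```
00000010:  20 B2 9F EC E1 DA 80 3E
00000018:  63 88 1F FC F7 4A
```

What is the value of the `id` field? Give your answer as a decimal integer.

`id` follows `flags` (4 bytes), so it starts at byte offset 4 and occupies 8 bytes.
Bytes at offsets 4..11: E1 DA 80 3E 63 88 1F FC.
Little-endian stores the least-significant byte at the lowest address.
Reassemble most-significant byte first: FC 1F 88 63 3E 80 DA E1 → 0xFC1F88633E80DAE1.
Top bit is set, so as a signed 64-bit value this is 0xFC1F88633E80DAE1 − 2^64 = -279354692041909535.

-279354692041909535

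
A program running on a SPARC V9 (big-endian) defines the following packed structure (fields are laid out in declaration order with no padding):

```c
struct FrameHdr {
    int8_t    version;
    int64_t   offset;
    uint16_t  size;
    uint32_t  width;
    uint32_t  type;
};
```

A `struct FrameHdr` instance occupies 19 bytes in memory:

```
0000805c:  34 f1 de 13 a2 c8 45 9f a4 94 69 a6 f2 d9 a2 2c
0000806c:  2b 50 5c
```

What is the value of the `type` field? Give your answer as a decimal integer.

741036124

`type` follows `version` (1 B), `offset` (8 B), `size` (2 B), `width` (4 B), so it starts at offset 1 + 8 + 2 + 4 = 15 and occupies 4 bytes.
Bytes at offsets 15..18: 2C 2B 50 5C.
Big-endian stores the most-significant byte at the lowest address.
The bytes are already most-significant first: 0x2C2B505C.
0x2C2B505C = 741036124.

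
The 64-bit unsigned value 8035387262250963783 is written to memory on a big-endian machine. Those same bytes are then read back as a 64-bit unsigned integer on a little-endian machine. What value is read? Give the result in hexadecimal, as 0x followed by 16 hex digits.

0x47D32A47246E836F

8035387262250963783 in 64-bit hexadecimal is 0x6F836E24472AD347.
Stored big-endian, the bytes at ascending addresses are 6F 83 6E 24 47 2A D3 47.
Read back as little-endian, the first byte is least significant, giving 0x47D32A47246E836F.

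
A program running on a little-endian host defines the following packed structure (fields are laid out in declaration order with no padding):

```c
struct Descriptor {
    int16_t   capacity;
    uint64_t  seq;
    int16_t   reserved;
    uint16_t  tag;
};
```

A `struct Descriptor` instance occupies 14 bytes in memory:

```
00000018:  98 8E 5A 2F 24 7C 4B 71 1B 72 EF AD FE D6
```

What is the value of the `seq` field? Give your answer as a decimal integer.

`seq` follows `capacity` (2 bytes), so it starts at byte offset 2 and occupies 8 bytes.
Bytes at offsets 2..9: 5A 2F 24 7C 4B 71 1B 72.
Little-endian: lowest address holds the least-significant byte.
Reassemble most-significant byte first: 72 1B 71 4B 7C 24 2F 5A → 0x721B714B7C242F5A.
0x721B714B7C242F5A = 8222290113714204506.

8222290113714204506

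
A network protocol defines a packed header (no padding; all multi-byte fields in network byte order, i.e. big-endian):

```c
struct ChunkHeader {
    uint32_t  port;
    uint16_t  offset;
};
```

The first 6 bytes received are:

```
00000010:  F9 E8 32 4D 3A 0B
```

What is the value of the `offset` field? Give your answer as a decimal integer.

`offset` follows `port` (4 bytes), so it starts at byte offset 4 and occupies 2 bytes.
Bytes at offsets 4..5: 3A 0B.
Big-endian: lowest address holds the most-significant byte.
The bytes are already most-significant first: 0x3A0B.
0x3A0B = 14859.

14859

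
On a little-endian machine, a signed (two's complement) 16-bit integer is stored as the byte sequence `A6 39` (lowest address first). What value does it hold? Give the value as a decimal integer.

In little-endian order the low byte comes first in memory.
Reassemble most-significant byte first: 39 A6 → 0x39A6.
0x39A6 = 14758.

14758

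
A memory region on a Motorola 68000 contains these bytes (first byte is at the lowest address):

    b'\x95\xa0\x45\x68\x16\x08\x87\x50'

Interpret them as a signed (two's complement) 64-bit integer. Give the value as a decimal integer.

-7665050252436011184

Big-endian stores the most-significant byte at the lowest address.
The bytes are already most-significant first: 0x95A0456816088750.
Top bit is set, so as a signed 64-bit value this is 0x95A0456816088750 − 2^64 = -7665050252436011184.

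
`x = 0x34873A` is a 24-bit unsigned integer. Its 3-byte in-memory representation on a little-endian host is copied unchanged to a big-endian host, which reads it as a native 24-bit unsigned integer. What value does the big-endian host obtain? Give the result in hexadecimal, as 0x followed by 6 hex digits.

Stored little-endian, the bytes at ascending addresses are 3A 87 34.
Read back as big-endian, the last byte is least significant, giving 0x3A8734.

0x3A8734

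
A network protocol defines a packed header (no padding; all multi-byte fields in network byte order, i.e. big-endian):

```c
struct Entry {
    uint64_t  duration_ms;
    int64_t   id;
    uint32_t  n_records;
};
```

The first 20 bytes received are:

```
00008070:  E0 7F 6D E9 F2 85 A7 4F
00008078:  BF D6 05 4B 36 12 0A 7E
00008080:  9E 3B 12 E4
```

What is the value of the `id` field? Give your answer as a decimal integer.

`id` follows `duration_ms` (8 bytes), so it starts at byte offset 8 and occupies 8 bytes.
Bytes at offsets 8..15: BF D6 05 4B 36 12 0A 7E.
In big-endian order the high byte comes first in memory.
The bytes are already most-significant first: 0xBFD6054B36120A7E.
Top bit is set, so as a signed 64-bit value this is 0xBFD6054B36120A7E − 2^64 = -4623502146861397378.

-4623502146861397378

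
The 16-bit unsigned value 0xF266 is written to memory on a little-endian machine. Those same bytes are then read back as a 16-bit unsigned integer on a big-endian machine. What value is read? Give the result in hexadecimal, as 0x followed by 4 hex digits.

0x66F2

Stored little-endian, the bytes at ascending addresses are 66 F2.
Read back as big-endian, the last byte is least significant, giving 0x66F2.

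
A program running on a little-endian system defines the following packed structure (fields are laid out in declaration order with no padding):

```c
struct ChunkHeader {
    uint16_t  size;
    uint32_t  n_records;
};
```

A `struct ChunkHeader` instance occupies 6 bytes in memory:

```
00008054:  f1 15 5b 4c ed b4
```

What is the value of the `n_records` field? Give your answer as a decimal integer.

`n_records` follows `size` (2 bytes), so it starts at byte offset 2 and occupies 4 bytes.
Bytes at offsets 2..5: 5B 4C ED B4.
In little-endian order the low byte comes first in memory.
Reassemble most-significant byte first: B4 ED 4C 5B → 0xB4ED4C5B.
0xB4ED4C5B = 3035450459.

3035450459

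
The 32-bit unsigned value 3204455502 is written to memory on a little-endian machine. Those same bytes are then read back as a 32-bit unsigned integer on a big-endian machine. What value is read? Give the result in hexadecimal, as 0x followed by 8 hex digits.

0x4E1C00BF

3204455502 in 32-bit hexadecimal is 0xBF001C4E.
Stored little-endian, the bytes at ascending addresses are 4E 1C 00 BF.
Read back as big-endian, the last byte is least significant, giving 0x4E1C00BF.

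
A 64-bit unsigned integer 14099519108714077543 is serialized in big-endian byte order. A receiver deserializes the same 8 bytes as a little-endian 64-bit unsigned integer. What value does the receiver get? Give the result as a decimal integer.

14099519108714077543 in 64-bit hexadecimal is 0xC3AB8DED4ABC1D67.
Stored big-endian, the bytes at ascending addresses are C3 AB 8D ED 4A BC 1D 67.
Read back as little-endian, the first byte is least significant, giving 0x671DBC4AED8DABC3.
0x671DBC4AED8DABC3 = 7430301990230272963.

7430301990230272963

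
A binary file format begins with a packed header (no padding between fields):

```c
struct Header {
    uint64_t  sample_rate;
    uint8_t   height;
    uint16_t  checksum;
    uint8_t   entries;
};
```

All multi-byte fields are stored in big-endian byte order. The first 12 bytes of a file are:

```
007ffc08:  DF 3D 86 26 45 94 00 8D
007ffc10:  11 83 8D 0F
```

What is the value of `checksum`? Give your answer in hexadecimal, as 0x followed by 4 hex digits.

`checksum` follows `sample_rate` (8 B), `height` (1 B), so it starts at offset 8 + 1 = 9 and occupies 2 bytes.
Bytes at offsets 9..10: 83 8D.
In big-endian order the high byte comes first in memory.
The bytes are already most-significant first: 0x838D.

0x838D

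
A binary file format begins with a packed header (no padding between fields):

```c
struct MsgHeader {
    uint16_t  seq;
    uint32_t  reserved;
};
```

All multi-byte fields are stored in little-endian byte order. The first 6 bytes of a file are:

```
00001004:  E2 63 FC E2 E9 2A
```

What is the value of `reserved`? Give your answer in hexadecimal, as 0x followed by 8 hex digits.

0x2AE9E2FC

`reserved` follows `seq` (2 bytes), so it starts at byte offset 2 and occupies 4 bytes.
Bytes at offsets 2..5: FC E2 E9 2A.
Little-endian stores the least-significant byte at the lowest address.
Reassemble most-significant byte first: 2A E9 E2 FC → 0x2AE9E2FC.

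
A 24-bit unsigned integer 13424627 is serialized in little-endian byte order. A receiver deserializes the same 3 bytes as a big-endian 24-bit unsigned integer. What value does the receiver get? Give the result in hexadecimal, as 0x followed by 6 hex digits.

13424627 in 24-bit hexadecimal is 0xCCD7F3.
Stored little-endian, the bytes at ascending addresses are F3 D7 CC.
Read back as big-endian, the last byte is least significant, giving 0xF3D7CC.

0xF3D7CC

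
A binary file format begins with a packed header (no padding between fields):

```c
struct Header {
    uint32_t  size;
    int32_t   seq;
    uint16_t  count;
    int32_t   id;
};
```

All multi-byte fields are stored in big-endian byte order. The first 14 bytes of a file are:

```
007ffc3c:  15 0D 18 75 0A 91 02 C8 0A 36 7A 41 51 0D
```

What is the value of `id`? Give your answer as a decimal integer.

`id` follows `size` (4 B), `seq` (4 B), `count` (2 B), so it starts at offset 4 + 4 + 2 = 10 and occupies 4 bytes.
Bytes at offsets 10..13: 7A 41 51 0D.
Big-endian stores the most-significant byte at the lowest address.
The bytes are already most-significant first: 0x7A41510D.
0x7A41510D = 2051100941.

2051100941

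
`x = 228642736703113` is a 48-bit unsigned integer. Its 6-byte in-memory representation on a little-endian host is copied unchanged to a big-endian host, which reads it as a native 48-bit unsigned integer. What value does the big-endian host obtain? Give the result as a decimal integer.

228642736703113 in 48-bit hexadecimal is 0xCFF3091A0689.
Stored little-endian, the bytes at ascending addresses are 89 06 1A 09 F3 CF.
Read back as big-endian, the last byte is least significant, giving 0x89061A09F3CF.
0x89061A09F3CF = 150659299668943.

150659299668943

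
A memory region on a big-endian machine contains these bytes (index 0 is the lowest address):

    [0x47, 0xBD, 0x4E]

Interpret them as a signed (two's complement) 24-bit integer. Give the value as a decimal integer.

4701518

Big-endian stores the most-significant byte at the lowest address.
The bytes are already most-significant first: 0x47BD4E.
0x47BD4E = 4701518.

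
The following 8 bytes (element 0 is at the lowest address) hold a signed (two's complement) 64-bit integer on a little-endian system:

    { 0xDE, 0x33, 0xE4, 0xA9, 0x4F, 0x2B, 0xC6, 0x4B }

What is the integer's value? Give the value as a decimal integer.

In little-endian order the low byte comes first in memory.
Reassemble most-significant byte first: 4B C6 2B 4F A9 E4 33 DE → 0x4BC62B4FA9E433DE.
0x4BC62B4FA9E433DE = 5460099219386020830.

5460099219386020830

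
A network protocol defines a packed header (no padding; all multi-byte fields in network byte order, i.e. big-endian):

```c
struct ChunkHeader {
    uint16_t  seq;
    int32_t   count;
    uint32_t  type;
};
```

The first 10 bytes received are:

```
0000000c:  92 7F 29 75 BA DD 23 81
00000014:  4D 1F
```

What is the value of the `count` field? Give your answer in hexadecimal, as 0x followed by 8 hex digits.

`count` follows `seq` (2 bytes), so it starts at byte offset 2 and occupies 4 bytes.
Bytes at offsets 2..5: 29 75 BA DD.
Big-endian: lowest address holds the most-significant byte.
The bytes are already most-significant first: 0x2975BADD.

0x2975BADD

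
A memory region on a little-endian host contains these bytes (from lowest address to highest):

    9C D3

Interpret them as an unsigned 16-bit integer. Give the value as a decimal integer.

In little-endian order the low byte comes first in memory.
Reassemble most-significant byte first: D3 9C → 0xD39C.
0xD39C = 54172.

54172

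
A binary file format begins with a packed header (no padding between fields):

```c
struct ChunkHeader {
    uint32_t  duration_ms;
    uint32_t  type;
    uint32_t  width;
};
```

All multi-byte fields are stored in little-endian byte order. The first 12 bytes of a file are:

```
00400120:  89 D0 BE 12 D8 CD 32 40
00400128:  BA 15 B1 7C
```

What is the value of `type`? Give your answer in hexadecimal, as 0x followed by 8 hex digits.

`type` follows `duration_ms` (4 bytes), so it starts at byte offset 4 and occupies 4 bytes.
Bytes at offsets 4..7: D8 CD 32 40.
In little-endian order the low byte comes first in memory.
Reassemble most-significant byte first: 40 32 CD D8 → 0x4032CDD8.

0x4032CDD8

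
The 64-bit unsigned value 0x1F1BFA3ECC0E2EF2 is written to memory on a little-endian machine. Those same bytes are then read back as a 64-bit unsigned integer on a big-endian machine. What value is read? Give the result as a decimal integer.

Stored little-endian, the bytes at ascending addresses are F2 2E 0E CC 3E FA 1B 1F.
Read back as big-endian, the last byte is least significant, giving 0xF22E0ECC3EFA1B1F.
0xF22E0ECC3EFA1B1F = 17450901876499946271.

17450901876499946271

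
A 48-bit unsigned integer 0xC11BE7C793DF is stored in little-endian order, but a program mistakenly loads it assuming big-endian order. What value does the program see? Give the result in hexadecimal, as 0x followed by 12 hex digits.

0xDF93C7E71BC1

Stored little-endian, the bytes at ascending addresses are DF 93 C7 E7 1B C1.
Read back as big-endian, the last byte is least significant, giving 0xDF93C7E71BC1.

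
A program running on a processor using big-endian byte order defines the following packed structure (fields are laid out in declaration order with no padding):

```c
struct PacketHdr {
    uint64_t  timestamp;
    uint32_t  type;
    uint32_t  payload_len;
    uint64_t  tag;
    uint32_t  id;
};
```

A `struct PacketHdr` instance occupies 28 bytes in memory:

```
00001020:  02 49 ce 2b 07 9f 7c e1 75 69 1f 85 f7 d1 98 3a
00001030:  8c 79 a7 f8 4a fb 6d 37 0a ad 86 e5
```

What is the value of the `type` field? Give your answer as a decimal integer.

`type` follows `timestamp` (8 bytes), so it starts at byte offset 8 and occupies 4 bytes.
Bytes at offsets 8..11: 75 69 1F 85.
Big-endian: lowest address holds the most-significant byte.
The bytes are already most-significant first: 0x75691F85.
0x75691F85 = 1969823621.

1969823621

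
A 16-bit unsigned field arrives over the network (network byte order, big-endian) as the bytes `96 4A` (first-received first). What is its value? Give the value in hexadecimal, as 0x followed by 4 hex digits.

0x964A

Big-endian stores the most-significant byte at the lowest address.
The bytes are already most-significant first: 0x964A.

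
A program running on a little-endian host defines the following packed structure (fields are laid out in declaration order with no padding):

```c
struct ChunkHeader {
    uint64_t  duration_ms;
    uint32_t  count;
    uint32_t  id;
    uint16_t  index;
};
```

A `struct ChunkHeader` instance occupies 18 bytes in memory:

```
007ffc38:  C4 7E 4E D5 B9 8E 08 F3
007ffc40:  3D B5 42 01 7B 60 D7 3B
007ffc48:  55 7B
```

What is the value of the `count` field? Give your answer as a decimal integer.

`count` follows `duration_ms` (8 bytes), so it starts at byte offset 8 and occupies 4 bytes.
Bytes at offsets 8..11: 3D B5 42 01.
In little-endian order the low byte comes first in memory.
Reassemble most-significant byte first: 01 42 B5 3D → 0x0142B53D.
0x0142B53D = 21148989.

21148989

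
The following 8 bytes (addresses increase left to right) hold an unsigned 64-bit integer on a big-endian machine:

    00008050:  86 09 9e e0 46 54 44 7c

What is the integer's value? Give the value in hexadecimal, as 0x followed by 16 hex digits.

0x86099EE04654447C

In big-endian order the high byte comes first in memory.
The bytes are already most-significant first: 0x86099EE04654447C.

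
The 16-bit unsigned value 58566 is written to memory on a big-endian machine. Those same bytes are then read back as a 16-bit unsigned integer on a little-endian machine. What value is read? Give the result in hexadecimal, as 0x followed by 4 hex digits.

0xC6E4

58566 in 16-bit hexadecimal is 0xE4C6.
Stored big-endian, the bytes at ascending addresses are E4 C6.
Read back as little-endian, the first byte is least significant, giving 0xC6E4.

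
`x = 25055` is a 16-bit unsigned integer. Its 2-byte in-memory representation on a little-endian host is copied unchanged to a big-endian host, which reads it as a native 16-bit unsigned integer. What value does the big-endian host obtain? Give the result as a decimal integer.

25055 in 16-bit hexadecimal is 0x61DF.
Stored little-endian, the bytes at ascending addresses are DF 61.
Read back as big-endian, the last byte is least significant, giving 0xDF61.
0xDF61 = 57185.

57185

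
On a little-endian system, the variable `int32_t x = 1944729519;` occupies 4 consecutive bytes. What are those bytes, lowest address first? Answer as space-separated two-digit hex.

1944729519 in hexadecimal, padded to 32 bits, is 0x73EA37AF.
Split into bytes (most-significant first): 73 EA 37 AF.
Little-endian: lowest address holds the least-significant byte.
So at ascending addresses the bytes are AF 37 EA 73.

AF 37 EA 73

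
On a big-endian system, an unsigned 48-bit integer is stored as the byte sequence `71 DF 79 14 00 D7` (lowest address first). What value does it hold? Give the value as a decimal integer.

Big-endian stores the most-significant byte at the lowest address.
The bytes are already most-significant first: 0x71DF791400D7.
0x71DF791400D7 = 125204622999767.

125204622999767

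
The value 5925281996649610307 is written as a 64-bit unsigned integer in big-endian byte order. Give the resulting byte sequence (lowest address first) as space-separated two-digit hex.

52 3A D4 95 1C 51 3C 43

5925281996649610307 in hexadecimal, padded to 64 bits, is 0x523AD4951C513C43.
Split into bytes (most-significant first): 52 3A D4 95 1C 51 3C 43.
Big-endian stores the most-significant byte at the lowest address.
So the memory order matches the most-significant-first order: 52 3A D4 95 1C 51 3C 43.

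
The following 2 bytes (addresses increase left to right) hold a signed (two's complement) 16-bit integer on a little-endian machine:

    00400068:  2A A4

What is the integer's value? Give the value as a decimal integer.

In little-endian order the low byte comes first in memory.
Reassemble most-significant byte first: A4 2A → 0xA42A.
Top bit is set, so as a signed 16-bit value this is 0xA42A − 2^16 = -23510.

-23510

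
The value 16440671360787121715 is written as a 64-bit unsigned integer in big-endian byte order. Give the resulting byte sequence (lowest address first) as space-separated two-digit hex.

16440671360787121715 in hexadecimal, padded to 64 bits, is 0xE428FF7F08A78633.
Split into bytes (most-significant first): E4 28 FF 7F 08 A7 86 33.
Big-endian stores the most-significant byte at the lowest address.
So the memory order matches the most-significant-first order: E4 28 FF 7F 08 A7 86 33.

E4 28 FF 7F 08 A7 86 33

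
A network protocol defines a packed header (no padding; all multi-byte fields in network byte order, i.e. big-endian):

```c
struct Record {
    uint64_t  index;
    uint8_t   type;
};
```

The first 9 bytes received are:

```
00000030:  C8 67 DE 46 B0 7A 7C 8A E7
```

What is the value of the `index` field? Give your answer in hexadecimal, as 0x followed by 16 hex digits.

0xC867DE46B07A7C8A

`index` is the first field, at byte offset 0, occupying 8 bytes.
Bytes at offsets 0..7: C8 67 DE 46 B0 7A 7C 8A.
Big-endian: lowest address holds the most-significant byte.
The bytes are already most-significant first: 0xC867DE46B07A7C8A.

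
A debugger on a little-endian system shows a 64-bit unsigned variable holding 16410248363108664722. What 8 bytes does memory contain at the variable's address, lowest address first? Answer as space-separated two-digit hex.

16410248363108664722 in hexadecimal, padded to 64 bits, is 0xE3BCE9F0E7070592.
Split into bytes (most-significant first): E3 BC E9 F0 E7 07 05 92.
Little-endian stores the least-significant byte at the lowest address.
So at ascending addresses the bytes are 92 05 07 E7 F0 E9 BC E3.

92 05 07 E7 F0 E9 BC E3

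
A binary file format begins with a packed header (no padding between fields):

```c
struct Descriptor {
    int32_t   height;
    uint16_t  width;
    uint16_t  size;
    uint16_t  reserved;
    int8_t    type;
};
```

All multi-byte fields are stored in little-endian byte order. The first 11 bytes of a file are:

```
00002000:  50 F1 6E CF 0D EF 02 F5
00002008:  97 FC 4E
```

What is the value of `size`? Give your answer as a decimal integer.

`size` follows `height` (4 B), `width` (2 B), so it starts at offset 4 + 2 = 6 and occupies 2 bytes.
Bytes at offsets 6..7: 02 F5.
Little-endian stores the least-significant byte at the lowest address.
Reassemble most-significant byte first: F5 02 → 0xF502.
0xF502 = 62722.

62722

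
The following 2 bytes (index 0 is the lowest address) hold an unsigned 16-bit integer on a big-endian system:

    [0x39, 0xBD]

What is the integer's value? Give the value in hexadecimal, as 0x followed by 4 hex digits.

0x39BD

Big-endian stores the most-significant byte at the lowest address.
The bytes are already most-significant first: 0x39BD.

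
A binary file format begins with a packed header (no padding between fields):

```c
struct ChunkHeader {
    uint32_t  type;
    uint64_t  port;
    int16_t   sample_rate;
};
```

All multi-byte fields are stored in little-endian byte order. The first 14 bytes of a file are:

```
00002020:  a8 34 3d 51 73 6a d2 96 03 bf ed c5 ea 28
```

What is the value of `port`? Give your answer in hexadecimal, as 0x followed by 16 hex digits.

0xC5EDBF0396D26A73

`port` follows `type` (4 bytes), so it starts at byte offset 4 and occupies 8 bytes.
Bytes at offsets 4..11: 73 6A D2 96 03 BF ED C5.
In little-endian order the low byte comes first in memory.
Reassemble most-significant byte first: C5 ED BF 03 96 D2 6A 73 → 0xC5EDBF0396D26A73.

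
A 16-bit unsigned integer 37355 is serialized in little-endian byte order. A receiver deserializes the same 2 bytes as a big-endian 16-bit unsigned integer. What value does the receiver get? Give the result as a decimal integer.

37355 in 16-bit hexadecimal is 0x91EB.
Stored little-endian, the bytes at ascending addresses are EB 91.
Read back as big-endian, the last byte is least significant, giving 0xEB91.
0xEB91 = 60305.

60305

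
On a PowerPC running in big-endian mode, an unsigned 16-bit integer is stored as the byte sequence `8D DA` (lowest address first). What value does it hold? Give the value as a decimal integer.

36314

Big-endian: lowest address holds the most-significant byte.
The bytes are already most-significant first: 0x8DDA.
0x8DDA = 36314.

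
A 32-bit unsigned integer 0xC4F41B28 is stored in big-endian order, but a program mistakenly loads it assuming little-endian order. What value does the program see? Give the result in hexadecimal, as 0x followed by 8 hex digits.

Stored big-endian, the bytes at ascending addresses are C4 F4 1B 28.
Read back as little-endian, the first byte is least significant, giving 0x281BF4C4.

0x281BF4C4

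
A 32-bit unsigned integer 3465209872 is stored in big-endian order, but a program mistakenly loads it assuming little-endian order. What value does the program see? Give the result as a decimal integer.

283675342

3465209872 in 32-bit hexadecimal is 0xCE8AE810.
Stored big-endian, the bytes at ascending addresses are CE 8A E8 10.
Read back as little-endian, the first byte is least significant, giving 0x10E88ACE.
0x10E88ACE = 283675342.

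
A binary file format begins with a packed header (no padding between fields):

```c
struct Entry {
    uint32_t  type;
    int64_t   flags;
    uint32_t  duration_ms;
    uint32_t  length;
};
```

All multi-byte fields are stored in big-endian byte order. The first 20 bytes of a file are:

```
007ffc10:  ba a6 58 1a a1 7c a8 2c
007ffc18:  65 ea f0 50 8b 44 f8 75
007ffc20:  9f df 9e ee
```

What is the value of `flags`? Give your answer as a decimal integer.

`flags` follows `type` (4 bytes), so it starts at byte offset 4 and occupies 8 bytes.
Bytes at offsets 4..11: A1 7C A8 2C 65 EA F0 50.
Big-endian stores the most-significant byte at the lowest address.
The bytes are already most-significant first: 0xA17CA82C65EAF050.
Top bit is set, so as a signed 64-bit value this is 0xA17CA82C65EAF050 − 2^64 = -6810383627849109424.

-6810383627849109424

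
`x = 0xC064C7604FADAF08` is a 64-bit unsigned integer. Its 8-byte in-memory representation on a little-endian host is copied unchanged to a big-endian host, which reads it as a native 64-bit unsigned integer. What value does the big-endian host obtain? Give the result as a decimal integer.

625909429665490112

Stored little-endian, the bytes at ascending addresses are 08 AF AD 4F 60 C7 64 C0.
Read back as big-endian, the last byte is least significant, giving 0x08AFAD4F60C764C0.
0x08AFAD4F60C764C0 = 625909429665490112.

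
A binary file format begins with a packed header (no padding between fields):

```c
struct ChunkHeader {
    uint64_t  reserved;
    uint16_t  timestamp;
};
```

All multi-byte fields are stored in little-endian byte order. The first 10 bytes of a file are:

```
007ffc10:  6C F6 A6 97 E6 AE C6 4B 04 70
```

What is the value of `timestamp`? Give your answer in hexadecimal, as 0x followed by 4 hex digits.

0x7004

`timestamp` follows `reserved` (8 bytes), so it starts at byte offset 8 and occupies 2 bytes.
Bytes at offsets 8..9: 04 70.
Little-endian: lowest address holds the least-significant byte.
Reassemble most-significant byte first: 70 04 → 0x7004.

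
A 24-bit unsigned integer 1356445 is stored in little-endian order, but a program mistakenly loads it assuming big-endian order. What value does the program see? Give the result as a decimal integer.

10334740

1356445 in 24-bit hexadecimal is 0x14B29D.
Stored little-endian, the bytes at ascending addresses are 9D B2 14.
Read back as big-endian, the last byte is least significant, giving 0x9DB214.
0x9DB214 = 10334740.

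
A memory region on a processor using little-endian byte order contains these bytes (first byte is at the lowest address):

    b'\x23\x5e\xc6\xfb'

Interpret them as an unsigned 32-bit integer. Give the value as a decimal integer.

4224081443

Little-endian stores the least-significant byte at the lowest address.
Reassemble most-significant byte first: FB C6 5E 23 → 0xFBC65E23.
0xFBC65E23 = 4224081443.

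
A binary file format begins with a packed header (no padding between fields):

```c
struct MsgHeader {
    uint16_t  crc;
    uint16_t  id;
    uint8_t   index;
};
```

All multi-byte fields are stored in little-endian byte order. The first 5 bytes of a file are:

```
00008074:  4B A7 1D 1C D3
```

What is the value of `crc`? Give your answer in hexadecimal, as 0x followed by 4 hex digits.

`crc` is the first field, at byte offset 0, occupying 2 bytes.
Bytes at offsets 0..1: 4B A7.
In little-endian order the low byte comes first in memory.
Reassemble most-significant byte first: A7 4B → 0xA74B.

0xA74B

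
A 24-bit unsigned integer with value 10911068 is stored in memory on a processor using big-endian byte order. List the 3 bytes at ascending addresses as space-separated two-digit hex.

A6 7D 5C

10911068 in hexadecimal, padded to 24 bits, is 0xA67D5C.
Split into bytes (most-significant first): A6 7D 5C.
Big-endian: lowest address holds the most-significant byte.
So the memory order matches the most-significant-first order: A6 7D 5C.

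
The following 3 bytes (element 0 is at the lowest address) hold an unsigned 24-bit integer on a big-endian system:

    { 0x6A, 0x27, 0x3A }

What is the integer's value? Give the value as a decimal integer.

Big-endian: lowest address holds the most-significant byte.
The bytes are already most-significant first: 0x6A273A.
0x6A273A = 6956858.

6956858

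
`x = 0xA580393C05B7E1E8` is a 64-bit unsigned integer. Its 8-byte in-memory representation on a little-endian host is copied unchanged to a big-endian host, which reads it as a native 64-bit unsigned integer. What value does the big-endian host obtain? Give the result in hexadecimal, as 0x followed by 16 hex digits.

Stored little-endian, the bytes at ascending addresses are E8 E1 B7 05 3C 39 80 A5.
Read back as big-endian, the last byte is least significant, giving 0xE8E1B7053C3980A5.

0xE8E1B7053C3980A5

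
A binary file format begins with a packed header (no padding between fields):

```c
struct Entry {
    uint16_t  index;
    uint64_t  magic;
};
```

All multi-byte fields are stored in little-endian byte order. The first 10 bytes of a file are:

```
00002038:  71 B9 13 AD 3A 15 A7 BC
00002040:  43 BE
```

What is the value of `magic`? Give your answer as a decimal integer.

13710009116447649043

`magic` follows `index` (2 bytes), so it starts at byte offset 2 and occupies 8 bytes.
Bytes at offsets 2..9: 13 AD 3A 15 A7 BC 43 BE.
In little-endian order the low byte comes first in memory.
Reassemble most-significant byte first: BE 43 BC A7 15 3A AD 13 → 0xBE43BCA7153AAD13.
0xBE43BCA7153AAD13 = 13710009116447649043.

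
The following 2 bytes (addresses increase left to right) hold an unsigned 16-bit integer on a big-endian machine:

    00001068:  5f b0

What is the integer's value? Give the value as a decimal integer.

In big-endian order the high byte comes first in memory.
The bytes are already most-significant first: 0x5FB0.
0x5FB0 = 24496.

24496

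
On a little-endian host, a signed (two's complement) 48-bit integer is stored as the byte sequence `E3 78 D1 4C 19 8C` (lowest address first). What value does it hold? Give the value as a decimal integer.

Little-endian: lowest address holds the least-significant byte.
Reassemble most-significant byte first: 8C 19 4C D1 78 E3 → 0x8C194CD178E3.
Top bit is set, so as a signed 48-bit value this is 0x8C194CD178E3 − 2^48 = -127434685843229.

-127434685843229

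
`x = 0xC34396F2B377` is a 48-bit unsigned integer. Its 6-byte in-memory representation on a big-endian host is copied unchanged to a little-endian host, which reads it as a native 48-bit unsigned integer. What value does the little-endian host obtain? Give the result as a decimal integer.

Stored big-endian, the bytes at ascending addresses are C3 43 96 F2 B3 77.
Read back as little-endian, the first byte is least significant, giving 0x77B3F29643C3.
0x77B3F29643C3 = 131614752785347.

131614752785347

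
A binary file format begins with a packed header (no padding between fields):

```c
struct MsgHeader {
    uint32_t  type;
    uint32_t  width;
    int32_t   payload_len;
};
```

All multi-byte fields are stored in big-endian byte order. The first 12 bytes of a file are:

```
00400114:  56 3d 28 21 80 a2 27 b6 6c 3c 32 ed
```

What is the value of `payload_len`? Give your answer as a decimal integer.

`payload_len` follows `type` (4 B), `width` (4 B), so it starts at offset 4 + 4 = 8 and occupies 4 bytes.
Bytes at offsets 8..11: 6C 3C 32 ED.
Big-endian: lowest address holds the most-significant byte.
The bytes are already most-significant first: 0x6C3C32ED.
0x6C3C32ED = 1815884525.

1815884525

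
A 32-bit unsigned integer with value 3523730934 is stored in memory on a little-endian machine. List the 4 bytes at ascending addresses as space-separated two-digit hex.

3523730934 in hexadecimal, padded to 32 bits, is 0xD207DDF6.
Split into bytes (most-significant first): D2 07 DD F6.
Little-endian stores the least-significant byte at the lowest address.
So at ascending addresses the bytes are F6 DD 07 D2.

F6 DD 07 D2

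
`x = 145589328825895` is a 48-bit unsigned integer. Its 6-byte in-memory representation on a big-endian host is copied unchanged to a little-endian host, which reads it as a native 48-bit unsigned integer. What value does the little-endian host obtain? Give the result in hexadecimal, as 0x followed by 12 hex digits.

145589328825895 in 48-bit hexadecimal is 0x8469A83A4E27.
Stored big-endian, the bytes at ascending addresses are 84 69 A8 3A 4E 27.
Read back as little-endian, the first byte is least significant, giving 0x274E3AA86984.

0x274E3AA86984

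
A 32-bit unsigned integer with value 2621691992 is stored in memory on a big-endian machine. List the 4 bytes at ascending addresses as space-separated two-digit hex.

9C 43 D8 58

2621691992 in hexadecimal, padded to 32 bits, is 0x9C43D858.
Split into bytes (most-significant first): 9C 43 D8 58.
In big-endian order the high byte comes first in memory.
So the memory order matches the most-significant-first order: 9C 43 D8 58.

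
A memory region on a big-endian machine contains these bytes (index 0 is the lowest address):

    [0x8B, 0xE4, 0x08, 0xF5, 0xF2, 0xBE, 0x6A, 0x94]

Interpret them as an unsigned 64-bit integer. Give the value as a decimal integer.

10080191718394587796

In big-endian order the high byte comes first in memory.
The bytes are already most-significant first: 0x8BE408F5F2BE6A94.
0x8BE408F5F2BE6A94 = 10080191718394587796.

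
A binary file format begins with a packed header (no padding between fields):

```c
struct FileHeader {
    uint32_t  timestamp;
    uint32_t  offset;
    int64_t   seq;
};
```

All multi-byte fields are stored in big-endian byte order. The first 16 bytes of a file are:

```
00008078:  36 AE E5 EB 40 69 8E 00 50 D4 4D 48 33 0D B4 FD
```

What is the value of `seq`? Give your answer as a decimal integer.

`seq` follows `timestamp` (4 B), `offset` (4 B), so it starts at offset 4 + 4 = 8 and occupies 8 bytes.
Bytes at offsets 8..15: 50 D4 4D 48 33 0D B4 FD.
Big-endian: lowest address holds the most-significant byte.
The bytes are already most-significant first: 0x50D44D48330DB4FD.
0x50D44D48330DB4FD = 5824365190586414333.

5824365190586414333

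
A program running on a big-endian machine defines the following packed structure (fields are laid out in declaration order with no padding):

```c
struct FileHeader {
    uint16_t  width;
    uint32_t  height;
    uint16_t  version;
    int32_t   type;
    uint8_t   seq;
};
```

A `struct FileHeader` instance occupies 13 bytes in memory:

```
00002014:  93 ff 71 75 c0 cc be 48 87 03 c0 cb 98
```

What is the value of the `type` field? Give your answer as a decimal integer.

-2029797173

`type` follows `width` (2 B), `height` (4 B), `version` (2 B), so it starts at offset 2 + 4 + 2 = 8 and occupies 4 bytes.
Bytes at offsets 8..11: 87 03 C0 CB.
In big-endian order the high byte comes first in memory.
The bytes are already most-significant first: 0x8703C0CB.
Top bit is set, so as a signed 32-bit value this is 0x8703C0CB − 2^32 = -2029797173.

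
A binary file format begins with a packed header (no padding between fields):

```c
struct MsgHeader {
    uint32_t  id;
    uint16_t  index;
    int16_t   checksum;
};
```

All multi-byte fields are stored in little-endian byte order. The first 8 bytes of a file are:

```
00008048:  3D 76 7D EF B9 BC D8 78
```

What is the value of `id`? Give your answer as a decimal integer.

4017976893

`id` is the first field, at byte offset 0, occupying 4 bytes.
Bytes at offsets 0..3: 3D 76 7D EF.
In little-endian order the low byte comes first in memory.
Reassemble most-significant byte first: EF 7D 76 3D → 0xEF7D763D.
0xEF7D763D = 4017976893.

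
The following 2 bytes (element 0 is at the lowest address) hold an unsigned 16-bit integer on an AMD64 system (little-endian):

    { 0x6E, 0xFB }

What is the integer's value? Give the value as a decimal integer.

In little-endian order the low byte comes first in memory.
Reassemble most-significant byte first: FB 6E → 0xFB6E.
0xFB6E = 64366.

64366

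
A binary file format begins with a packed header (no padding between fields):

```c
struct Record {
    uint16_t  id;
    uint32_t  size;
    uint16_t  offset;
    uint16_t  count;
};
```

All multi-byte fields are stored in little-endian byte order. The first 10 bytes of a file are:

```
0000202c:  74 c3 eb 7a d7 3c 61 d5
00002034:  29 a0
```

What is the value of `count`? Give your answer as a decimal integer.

41001

`count` follows `id` (2 B), `size` (4 B), `offset` (2 B), so it starts at offset 2 + 4 + 2 = 8 and occupies 2 bytes.
Bytes at offsets 8..9: 29 A0.
Little-endian stores the least-significant byte at the lowest address.
Reassemble most-significant byte first: A0 29 → 0xA029.
0xA029 = 41001.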